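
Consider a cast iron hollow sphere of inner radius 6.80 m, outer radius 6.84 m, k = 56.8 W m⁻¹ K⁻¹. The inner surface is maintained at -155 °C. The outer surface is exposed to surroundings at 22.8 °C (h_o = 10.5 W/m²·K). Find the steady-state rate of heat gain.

Q = 1.09×10^6 W

Treat each layer as a resistance in series:
  R_cast iron = (1/6.80 − 1/6.84)/(4πk) = 8.600×10^-4/(4π·56.8) = 1.205×10^-6 K/W
  R_conv,out = 1/(4πr²h) = 1/(4π·6.84²·10.5) = 1.620×10^-4 K/W
ΣR = 1.205×10^-6 + 1.620×10^-4 = 1.632×10^-4 K/W
Q = ΔT/ΣR = (-155 °C − 22.8 °C)/1.632×10^-4 = -1.09×10^6 W
(Negative Q ⇒ heat flows inward; heat gain = 1.09×10^6 W.)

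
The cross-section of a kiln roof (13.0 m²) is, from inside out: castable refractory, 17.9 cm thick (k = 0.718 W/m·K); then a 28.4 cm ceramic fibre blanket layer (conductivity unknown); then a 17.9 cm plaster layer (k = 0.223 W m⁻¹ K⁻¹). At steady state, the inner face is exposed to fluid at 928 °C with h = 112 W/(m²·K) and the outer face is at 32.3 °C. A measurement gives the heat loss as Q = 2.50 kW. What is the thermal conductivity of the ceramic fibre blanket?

k = 0.0790 W/m·K

ΣR = ΔT/Q = |928 − 32.3|/2500 = 0.3583 K/W
Known resistances:
  R_conv,in = 1/(hA) = 1/(112·13.0) = 6.868×10^-4 K/W
  R_castable refractory = L/(kA) = 0.179/(0.718·13.0) = 0.01918 K/W
  R_plaster = L/(kA) = 0.179/(0.223·13.0) = 0.06175 K/W
R_ceramic fibre blanket = ΣR − ΣR_known = 0.3583 − 0.08162 = 0.2767 K/W
L/(kA) = 0.2767 ⇒ k = 0.284/(0.2767·13.0) = 0.0790 W/m·K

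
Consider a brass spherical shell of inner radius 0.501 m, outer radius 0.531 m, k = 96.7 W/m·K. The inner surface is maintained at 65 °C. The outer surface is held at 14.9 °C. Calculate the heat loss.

Q = 540 kW

Q = 4πk·ΔT/(1/r₁ − 1/r₂) = 4π × 96.7 × 50.1 / (1/0.501 − 1/0.531) = 5.40×10^5 W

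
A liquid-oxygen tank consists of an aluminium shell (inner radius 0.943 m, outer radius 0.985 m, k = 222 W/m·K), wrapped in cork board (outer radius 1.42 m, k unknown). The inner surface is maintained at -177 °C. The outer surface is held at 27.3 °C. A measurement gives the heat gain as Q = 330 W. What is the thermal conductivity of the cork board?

ΣR = ΔT/Q = |-177 − 27.3|/330 = 0.6191 K/W
Known resistances:
  R_aluminium = (1/0.943 − 1/0.985)/(4πk) = 0.04522/(4π·222) = 1.621×10^-5 K/W
R_cork board = ΣR − ΣR_known = 0.6191 − 1.621×10^-5 = 0.6191 K/W
(1/r₁−1/r₂)/(4πk) = 0.6191 ⇒ k = 0.3110/(4π·0.6191) = 0.0400 W/m·K

k = 0.0400 W/m·K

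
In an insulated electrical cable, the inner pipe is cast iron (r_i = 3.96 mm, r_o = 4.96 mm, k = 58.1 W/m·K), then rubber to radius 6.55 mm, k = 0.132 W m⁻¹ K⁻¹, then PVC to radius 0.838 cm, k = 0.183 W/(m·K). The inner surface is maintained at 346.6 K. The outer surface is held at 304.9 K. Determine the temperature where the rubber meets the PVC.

Treat each layer as a resistance in series:
  R'_cast iron = ln(0.00496/0.00396)/(2πk) = 0.2252/(2π·58.1) = 6.168×10^-4 m·K/W
  R'_rubber = ln(0.00655/0.00496)/(2πk) = 0.2781/(2π·0.132) = 0.3353 m·K/W
  R'_PVC = ln(0.00838/0.00655)/(2πk) = 0.2464/(2π·0.183) = 0.2143 m·K/W
ΣR = 6.168×10^-4 + 0.3353 + 0.2143 = 0.5502 m·K/W
Q' = ΔT/ΣR = (346.6 K − 304.9 K)/0.5502 = 75.79 W/m
From the inner boundary to the rubber/PVC interface, ΣR_partial = 0.3359 m·K/W.
T_interface = T_in − Q'·ΣR_partial = 346.6 K − (75.79)(0.3359) = 321.1 K

T = 321.1 K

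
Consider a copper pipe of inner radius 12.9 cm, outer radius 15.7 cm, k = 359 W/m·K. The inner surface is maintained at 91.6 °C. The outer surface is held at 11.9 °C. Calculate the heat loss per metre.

Q' = 9.15×10^5 W/m

Q' = 2πk·ΔT/ln(r₂/r₁) = 2π × 359 × 79.7 / ln(0.157/0.129) = 9.15×10^5 W/m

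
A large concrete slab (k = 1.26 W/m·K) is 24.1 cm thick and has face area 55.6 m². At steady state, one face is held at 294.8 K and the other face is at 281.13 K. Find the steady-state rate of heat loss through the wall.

Q = kA·ΔT/L = 1.26 × 55.6 × |294.8 K − 281.13 K| / 0.241 = 3970 W

Q = 3970 W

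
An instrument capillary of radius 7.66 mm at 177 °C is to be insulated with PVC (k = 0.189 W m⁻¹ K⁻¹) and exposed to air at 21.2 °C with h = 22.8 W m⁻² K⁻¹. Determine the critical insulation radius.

r_cr = 0.829 cm

For a cylinder, r_cr = k_ins/h = 0.189/22.8 = 0.00829 m = 0.829 cm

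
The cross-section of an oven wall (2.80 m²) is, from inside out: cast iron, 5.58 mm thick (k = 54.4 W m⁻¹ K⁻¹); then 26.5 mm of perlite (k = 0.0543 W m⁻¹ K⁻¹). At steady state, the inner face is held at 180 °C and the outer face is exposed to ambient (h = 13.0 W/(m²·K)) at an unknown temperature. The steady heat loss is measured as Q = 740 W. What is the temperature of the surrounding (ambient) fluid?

T_out = 30.7 °C

Sum the resistances:
  R_cast iron = L/(kA) = 0.00558/(54.4·2.80) = 3.663×10^-5 K/W
  R_perlite = L/(kA) = 0.0265/(0.0543·2.80) = 0.1743 K/W
  R_conv,out = 1/(hA) = 1/(13.0·2.80) = 0.02747 K/W
ΣR = 0.2018 K/W
ΔT = Q·ΣR = 740 × 0.2018 = 149.3 K
Heat flows outward, so T_out = T_in − ΔT = 180 − 149.3 = 30.7 °C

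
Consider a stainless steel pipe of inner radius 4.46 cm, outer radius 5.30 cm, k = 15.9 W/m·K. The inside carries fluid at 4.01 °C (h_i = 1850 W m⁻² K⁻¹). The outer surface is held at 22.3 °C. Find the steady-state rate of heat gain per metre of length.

Q' = 5.00 kW/m

Series thermal resistances, inner to outer:
  R'_conv,in = 1/(2πr h) = 1/(2π·0.0446·1850) = 0.001929 m·K/W
  R'_stainless steel = ln(0.0530/0.0446)/(2πk) = 0.1726/(2π·15.9) = 0.001727 m·K/W
ΣR = 0.001929 + 0.001727 = 0.003656 m·K/W
Q' = ΔT/ΣR = (4.01 °C − 22.3 °C)/0.003656 = -5000 W/m
(Negative Q' ⇒ heat flows inward; heat gain = 5000 W/m.)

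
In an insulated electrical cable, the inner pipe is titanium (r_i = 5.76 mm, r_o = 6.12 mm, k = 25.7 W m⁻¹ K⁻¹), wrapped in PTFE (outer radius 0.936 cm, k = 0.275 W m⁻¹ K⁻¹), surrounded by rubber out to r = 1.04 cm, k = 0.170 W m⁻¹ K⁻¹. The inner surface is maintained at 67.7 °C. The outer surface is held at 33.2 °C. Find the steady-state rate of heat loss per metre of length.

Q' = 100 W/m

Resistance network (inner→outer):
  R'_titanium = ln(0.00612/0.00576)/(2πk) = 0.06062/(2π·25.7) = 3.754×10^-4 m·K/W
  R'_PTFE = ln(0.00936/0.00612)/(2πk) = 0.4249/(2π·0.275) = 0.2459 m·K/W
  R'_rubber = ln(0.0104/0.00936)/(2πk) = 0.1054/(2π·0.170) = 0.09864 m·K/W
ΣR = 3.754×10^-4 + 0.2459 + 0.09864 = 0.3449 m·K/W
Q' = ΔT/ΣR = (67.7 °C − 33.2 °C)/0.3449 = 100 W/m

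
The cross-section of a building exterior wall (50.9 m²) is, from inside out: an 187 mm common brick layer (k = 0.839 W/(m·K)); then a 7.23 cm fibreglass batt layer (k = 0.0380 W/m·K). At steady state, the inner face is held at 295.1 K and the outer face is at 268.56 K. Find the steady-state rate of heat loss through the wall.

Treat each layer as a resistance in series:
  R_common brick = L/(kA) = 0.187/(0.839·50.9) = 0.004379 K/W
  R_fibreglass batt = L/(kA) = 0.0723/(0.0380·50.9) = 0.03738 K/W
ΣR = 0.004379 + 0.03738 = 0.04176 K/W
Q = ΔT/ΣR = (295.1 K − 268.56 K)/0.04176 = 636 W

Q = 636 W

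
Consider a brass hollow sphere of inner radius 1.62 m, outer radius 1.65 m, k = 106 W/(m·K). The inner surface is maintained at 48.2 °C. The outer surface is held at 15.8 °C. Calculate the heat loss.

Q = 4πk·ΔT/(1/r₁ − 1/r₂) = 4π × 106 × 32.4 / (1/1.62 − 1/1.65) = 3.85×10^6 W

Q = 3.85×10^6 W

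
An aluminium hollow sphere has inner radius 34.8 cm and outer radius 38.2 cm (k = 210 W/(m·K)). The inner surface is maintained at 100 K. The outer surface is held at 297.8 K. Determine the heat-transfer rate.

Q = 2.04×10^6 W

Q = 4πk·ΔT/(1/r₁ − 1/r₂) = 4π × 210 × 197.8 / (1/0.348 − 1/0.382) = 2.04×10^6 W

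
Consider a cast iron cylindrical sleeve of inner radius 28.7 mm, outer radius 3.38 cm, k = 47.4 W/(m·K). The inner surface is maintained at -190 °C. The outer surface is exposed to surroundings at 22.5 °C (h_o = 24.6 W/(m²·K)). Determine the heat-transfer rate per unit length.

Q' = 1110 W/m

Treat each layer as a resistance in series:
  R'_cast iron = ln(0.0338/0.0287)/(2πk) = 0.1636/(2π·47.4) = 5.492×10^-4 m·K/W
  R'_conv,out = 1/(2πr h) = 1/(2π·0.0338·24.6) = 0.1914 m·K/W
ΣR = 5.492×10^-4 + 0.1914 = 0.1919 m·K/W
Q' = ΔT/ΣR = (-190 °C − 22.5 °C)/0.1919 = -1110 W/m
(Negative Q' ⇒ heat flows inward; heat gain = 1110 W/m.)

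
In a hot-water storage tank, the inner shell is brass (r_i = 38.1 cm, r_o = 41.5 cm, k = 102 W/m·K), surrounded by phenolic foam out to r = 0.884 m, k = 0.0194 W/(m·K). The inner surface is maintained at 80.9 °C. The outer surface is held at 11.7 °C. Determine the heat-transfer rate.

Series thermal resistances, inner to outer:
  R_brass = (1/0.381 − 1/0.415)/(4πk) = 0.2150/(4π·102) = 1.678×10^-4 K/W
  R_phenolic foam = (1/0.415 − 1/0.884)/(4πk) = 1.278/(4π·0.0194) = 5.244 K/W
ΣR = 1.678×10^-4 + 5.244 = 5.244 K/W
Q = ΔT/ΣR = (80.9 °C − 11.7 °C)/5.244 = 13.2 W

Q = 13.2 W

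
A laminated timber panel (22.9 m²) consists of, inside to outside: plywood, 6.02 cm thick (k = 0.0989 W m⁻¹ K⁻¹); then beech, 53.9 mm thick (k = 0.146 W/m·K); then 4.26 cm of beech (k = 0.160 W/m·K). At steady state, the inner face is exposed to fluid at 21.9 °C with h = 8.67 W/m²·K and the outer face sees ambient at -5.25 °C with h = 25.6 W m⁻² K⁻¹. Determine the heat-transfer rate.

Series thermal resistances, inner to outer:
  R_conv,in = 1/(hA) = 1/(8.67·22.9) = 0.005037 K/W
  R_plywood = L/(kA) = 0.0602/(0.0989·22.9) = 0.02658 K/W
  R_beech = L/(kA) = 0.0539/(0.146·22.9) = 0.01612 K/W
  R_beech = L/(kA) = 0.0426/(0.160·22.9) = 0.01163 K/W
  R_conv,out = 1/(hA) = 1/(25.6·22.9) = 0.001706 K/W
ΣR = 0.005037 + 0.02658 + 0.01612 + 0.01163 + 0.001706 = 0.06107 K/W
Q = ΔT/ΣR = (21.9 °C − -5.25 °C)/0.06107 = 445 W

Q = 445 W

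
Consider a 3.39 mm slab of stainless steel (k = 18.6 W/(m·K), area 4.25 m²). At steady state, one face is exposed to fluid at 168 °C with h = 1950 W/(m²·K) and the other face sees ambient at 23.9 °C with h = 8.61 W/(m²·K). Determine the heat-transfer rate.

Resistance network (inner→outer):
  R_conv,in = 1/(hA) = 1/(1950·4.25) = 1.207×10^-4 K/W
  R_stainless steel = L/(kA) = 0.00339/(18.6·4.25) = 4.288×10^-5 K/W
  R_conv,out = 1/(hA) = 1/(8.61·4.25) = 0.02733 K/W
ΣR = 1.207×10^-4 + 4.288×10^-5 + 0.02733 = 0.02749 K/W
Q = ΔT/ΣR = (168 °C − 23.9 °C)/0.02749 = 5240 W

Q = 5240 W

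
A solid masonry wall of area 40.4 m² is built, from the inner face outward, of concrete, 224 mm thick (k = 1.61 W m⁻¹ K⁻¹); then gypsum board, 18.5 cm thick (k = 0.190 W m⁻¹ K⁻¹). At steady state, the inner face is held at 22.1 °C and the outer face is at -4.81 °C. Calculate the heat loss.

Treat each layer as a resistance in series:
  R_concrete = L/(kA) = 0.224/(1.61·40.4) = 0.003444 K/W
  R_gypsum board = L/(kA) = 0.185/(0.190·40.4) = 0.02410 K/W
ΣR = 0.003444 + 0.02410 = 0.02754 K/W
Q = ΔT/ΣR = (22.1 °C − -4.81 °C)/0.02754 = 977 W

Q = 977 W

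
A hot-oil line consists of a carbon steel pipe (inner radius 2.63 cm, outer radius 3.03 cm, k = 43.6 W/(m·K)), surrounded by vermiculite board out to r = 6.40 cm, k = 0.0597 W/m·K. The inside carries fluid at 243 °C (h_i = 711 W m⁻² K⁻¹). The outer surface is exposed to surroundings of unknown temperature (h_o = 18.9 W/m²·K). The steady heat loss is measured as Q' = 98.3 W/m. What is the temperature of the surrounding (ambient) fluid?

Sum the resistances:
  R'_conv,in = 1/(2πr h) = 1/(2π·0.0263·711) = 0.008511 m·K/W
  R'_carbon steel = ln(0.0303/0.0263)/(2πk) = 0.1416/(2π·43.6) = 5.168×10^-4 m·K/W
  R'_vermiculite board = ln(0.0640/0.0303)/(2πk) = 0.7477/(2π·0.0597) = 1.993 m·K/W
  R'_conv,out = 1/(2πr h) = 1/(2π·0.0640·18.9) = 0.1316 m·K/W
ΣR = 2.134 m·K/W
ΔT = Q'·ΣR = 98.3 × 2.134 = 209.8 K
Heat flows outward, so T_out = T_in − ΔT = 243 − 209.8 = 33.2 °C

T_out = 33.2 °C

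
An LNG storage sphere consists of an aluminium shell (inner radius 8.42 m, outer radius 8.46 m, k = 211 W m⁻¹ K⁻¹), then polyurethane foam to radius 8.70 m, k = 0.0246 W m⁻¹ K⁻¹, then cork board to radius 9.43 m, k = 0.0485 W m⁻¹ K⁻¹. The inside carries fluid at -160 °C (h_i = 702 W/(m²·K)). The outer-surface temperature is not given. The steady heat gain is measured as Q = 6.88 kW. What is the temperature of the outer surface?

Series resistances:
  R_conv,in = 1/(4πr²h) = 1/(4π·8.42²·702) = 1.599×10^-6 K/W
  R_aluminium = (1/8.42 − 1/8.46)/(4πk) = 5.615×10^-4/(4π·211) = 2.118×10^-7 K/W
  R_polyurethane foam = (1/8.46 − 1/8.70)/(4πk) = 0.003261/(4π·0.0246) = 0.01055 K/W
  R_cork board = (1/8.70 − 1/9.43)/(4πk) = 0.008898/(4π·0.0485) = 0.01460 K/W
ΣR = 0.02515 K/W
ΔT = Q·ΣR = 6880 × 0.02515 = 173.0 K
Heat flows inward, so T_out = T_in + ΔT = -160 + 173.0 = 13.0 °C

T_out = 13.0 °C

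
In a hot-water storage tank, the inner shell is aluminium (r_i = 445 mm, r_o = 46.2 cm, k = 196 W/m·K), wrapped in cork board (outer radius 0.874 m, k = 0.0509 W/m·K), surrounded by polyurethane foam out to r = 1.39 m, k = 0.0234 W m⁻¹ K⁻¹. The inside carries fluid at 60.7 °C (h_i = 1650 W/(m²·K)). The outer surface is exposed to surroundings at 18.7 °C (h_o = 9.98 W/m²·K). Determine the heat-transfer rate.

Q = 13.8 W

Resistance network (inner→outer):
  R_conv,in = 1/(4πr²h) = 1/(4π·0.445²·1650) = 2.435×10^-4 K/W
  R_aluminium = (1/0.445 − 1/0.462)/(4πk) = 0.08269/(4π·196) = 3.357×10^-5 K/W
  R_cork board = (1/0.462 − 1/0.874)/(4πk) = 1.020/(4π·0.0509) = 1.595 K/W
  R_polyurethane foam = (1/0.874 − 1/1.39)/(4πk) = 0.4247/(4π·0.0234) = 1.444 K/W
  R_conv,out = 1/(4πr²h) = 1/(4π·1.39²·9.98) = 0.004127 K/W
ΣR = 2.435×10^-4 + 3.357×10^-5 + 1.595 + 1.444 + 0.004127 = 3.043 K/W
Q = ΔT/ΣR = (60.7 °C − 18.7 °C)/3.043 = 13.8 W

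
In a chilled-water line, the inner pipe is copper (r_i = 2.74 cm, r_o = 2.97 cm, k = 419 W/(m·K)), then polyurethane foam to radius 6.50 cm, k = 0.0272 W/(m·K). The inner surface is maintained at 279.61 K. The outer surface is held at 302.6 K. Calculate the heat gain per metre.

Resistance network (inner→outer):
  R'_copper = ln(0.0297/0.0274)/(2πk) = 0.08060/(2π·419) = 3.062×10^-5 m·K/W
  R'_polyurethane foam = ln(0.0650/0.0297)/(2πk) = 0.7832/(2π·0.0272) = 4.583 m·K/W
ΣR = 3.062×10^-5 + 4.583 = 4.583 m·K/W
Q' = ΔT/ΣR = (279.61 K − 302.6 K)/4.583 = -5.02 W/m
(Negative Q' ⇒ heat flows inward; heat gain = 5.02 W/m.)

Q' = 5.02 W/m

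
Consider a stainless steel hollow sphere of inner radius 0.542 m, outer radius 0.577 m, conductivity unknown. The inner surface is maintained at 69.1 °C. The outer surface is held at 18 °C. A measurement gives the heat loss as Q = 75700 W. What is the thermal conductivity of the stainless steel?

k = 13.2 W/m·K

ΣR = ΔT/Q = |69.1 − 18|/75700 = 6.750×10^-4 K/W
(1/r₁−1/r₂)/(4πk) = 6.750×10^-4 ⇒ k = 0.1119/(4π·6.750×10^-4) = 13.2 W/m·K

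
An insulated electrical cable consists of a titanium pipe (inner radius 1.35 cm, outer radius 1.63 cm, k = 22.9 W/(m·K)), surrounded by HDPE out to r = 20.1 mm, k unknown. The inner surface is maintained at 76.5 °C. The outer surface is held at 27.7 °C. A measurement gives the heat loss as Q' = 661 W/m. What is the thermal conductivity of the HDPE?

k = 0.460 W/m·K

ΣR = ΔT/Q' = |76.5 − 27.7|/661 = 0.07383 m·K/W
Known resistances:
  R'_titanium = ln(0.0163/0.0135)/(2πk) = 0.1885/(2π·22.9) = 0.001310 m·K/W
R_HDPE = ΣR − ΣR_known = 0.07383 − 0.001310 = 0.07252 m·K/W
ln(r₂/r₁)/(2πk) = 0.07252 ⇒ k = 0.2096/(2π·0.07252) = 0.460 W/m·K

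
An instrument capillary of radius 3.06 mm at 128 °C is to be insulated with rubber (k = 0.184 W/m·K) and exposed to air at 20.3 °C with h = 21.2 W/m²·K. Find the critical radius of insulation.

For a cylinder, r_cr = k_ins/h = 0.184/21.2 = 0.00868 m = 0.868 cm

r_cr = 0.868 cm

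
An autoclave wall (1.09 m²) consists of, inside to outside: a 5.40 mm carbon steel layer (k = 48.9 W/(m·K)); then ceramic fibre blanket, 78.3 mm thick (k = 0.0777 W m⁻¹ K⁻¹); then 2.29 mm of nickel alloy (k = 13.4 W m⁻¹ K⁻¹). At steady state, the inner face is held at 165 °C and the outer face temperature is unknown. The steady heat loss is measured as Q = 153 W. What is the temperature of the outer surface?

Series resistances:
  R_carbon steel = L/(kA) = 0.00540/(48.9·1.09) = 1.013×10^-4 K/W
  R_ceramic fibre blanket = L/(kA) = 0.0783/(0.0777·1.09) = 0.9245 K/W
  R_nickel alloy = L/(kA) = 0.00229/(13.4·1.09) = 1.568×10^-4 K/W
ΣR = 0.9248 K/W
ΔT = Q·ΣR = 153 × 0.9248 = 141.5 K
Heat flows outward, so T_out = T_in − ΔT = 165 − 141.5 = 23.5 °C

T_out = 23.5 °C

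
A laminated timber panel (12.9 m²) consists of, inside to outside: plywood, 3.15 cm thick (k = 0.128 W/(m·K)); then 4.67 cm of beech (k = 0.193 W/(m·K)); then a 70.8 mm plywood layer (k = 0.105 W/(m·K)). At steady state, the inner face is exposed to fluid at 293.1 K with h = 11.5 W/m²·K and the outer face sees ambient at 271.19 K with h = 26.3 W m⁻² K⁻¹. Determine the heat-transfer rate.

Q = 220 W

Resistance network (inner→outer):
  R_conv,in = 1/(hA) = 1/(11.5·12.9) = 0.006741 K/W
  R_plywood = L/(kA) = 0.0315/(0.128·12.9) = 0.01908 K/W
  R_beech = L/(kA) = 0.0467/(0.193·12.9) = 0.01876 K/W
  R_plywood = L/(kA) = 0.0708/(0.105·12.9) = 0.05227 K/W
  R_conv,out = 1/(hA) = 1/(26.3·12.9) = 0.002948 K/W
ΣR = 0.006741 + 0.01908 + 0.01876 + 0.05227 + 0.002948 = 0.09980 K/W
Q = ΔT/ΣR = (293.1 K − 271.19 K)/0.09980 = 220 W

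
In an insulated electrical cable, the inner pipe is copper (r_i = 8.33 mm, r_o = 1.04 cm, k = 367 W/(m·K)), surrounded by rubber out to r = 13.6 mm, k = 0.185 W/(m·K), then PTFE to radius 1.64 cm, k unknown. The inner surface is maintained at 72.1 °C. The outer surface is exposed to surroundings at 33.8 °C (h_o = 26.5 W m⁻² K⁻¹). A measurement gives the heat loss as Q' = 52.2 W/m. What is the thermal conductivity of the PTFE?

k = 0.218 W/m·K

ΣR = ΔT/Q' = |72.1 − 33.8|/52.2 = 0.7337 m·K/W
Known resistances:
  R'_copper = ln(0.0104/0.00833)/(2πk) = 0.2219/(2π·367) = 9.625×10^-5 m·K/W
  R'_rubber = ln(0.0136/0.0104)/(2πk) = 0.2683/(2π·0.185) = 0.2308 m·K/W
  R'_conv,out = 1/(2πr h) = 1/(2π·0.0164·26.5) = 0.3662 m·K/W
R_PTFE = ΣR − ΣR_known = 0.7337 − 0.5971 = 0.1366 m·K/W
ln(r₂/r₁)/(2πk) = 0.1366 ⇒ k = 0.1872/(2π·0.1366) = 0.218 W/m·K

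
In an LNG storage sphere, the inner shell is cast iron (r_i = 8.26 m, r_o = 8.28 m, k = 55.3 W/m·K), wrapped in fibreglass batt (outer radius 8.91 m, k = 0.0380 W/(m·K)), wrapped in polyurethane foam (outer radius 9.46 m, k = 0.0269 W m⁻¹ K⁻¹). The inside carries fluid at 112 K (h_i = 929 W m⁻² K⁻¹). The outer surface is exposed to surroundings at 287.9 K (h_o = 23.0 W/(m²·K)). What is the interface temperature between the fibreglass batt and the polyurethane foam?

T = 196.5 K

Treat each layer as a resistance in series:
  R_conv,in = 1/(4πr²h) = 1/(4π·8.26²·929) = 1.255×10^-6 K/W
  R_cast iron = (1/8.26 − 1/8.28)/(4πk) = 2.924×10^-4/(4π·55.3) = 4.208×10^-7 K/W
  R_fibreglass batt = (1/8.28 − 1/8.91)/(4πk) = 0.008540/(4π·0.0380) = 0.01788 K/W
  R_polyurethane foam = (1/8.91 − 1/9.46)/(4πk) = 0.006525/(4π·0.0269) = 0.01930 K/W
  R_conv,out = 1/(4πr²h) = 1/(4π·9.46²·23.0) = 3.866×10^-5 K/W
ΣR = 1.255×10^-6 + 4.208×10^-7 + 0.01788 + 0.01930 + 3.866×10^-5 = 0.03722 K/W
Q = ΔT/ΣR = (112 K − 287.9 K)/0.03722 = -4726 W
From the inner boundary to the fibreglass batt/polyurethane foam interface, ΣR_partial = 0.01788 K/W.
T_interface = T_in − Q·ΣR_partial = 112 K − (-4726)(0.01788) = 196.5 K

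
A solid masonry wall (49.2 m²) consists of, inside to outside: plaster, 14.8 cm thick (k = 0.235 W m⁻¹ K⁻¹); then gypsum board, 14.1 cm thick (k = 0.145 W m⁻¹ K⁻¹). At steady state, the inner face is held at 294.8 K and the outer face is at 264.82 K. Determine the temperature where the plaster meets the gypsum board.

Series thermal resistances, inner to outer:
  R_plaster = L/(kA) = 0.148/(0.235·49.2) = 0.01280 K/W
  R_gypsum board = L/(kA) = 0.141/(0.145·49.2) = 0.01976 K/W
ΣR = 0.01280 + 0.01976 = 0.03256 K/W
Q = ΔT/ΣR = (294.8 K − 264.82 K)/0.03256 = 920.8 W
From the inner boundary to the plaster/gypsum board interface, ΣR_partial = 0.01280 K/W.
T_interface = T_in − Q·ΣR_partial = 294.8 K − (920.8)(0.01280) = 283.0 K

T = 283.0 K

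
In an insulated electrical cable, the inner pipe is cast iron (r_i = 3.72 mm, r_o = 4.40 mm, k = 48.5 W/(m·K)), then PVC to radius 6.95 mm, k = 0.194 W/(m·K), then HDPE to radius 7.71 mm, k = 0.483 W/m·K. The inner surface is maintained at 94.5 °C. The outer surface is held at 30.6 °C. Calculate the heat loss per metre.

Series thermal resistances, inner to outer:
  R'_cast iron = ln(0.00440/0.00372)/(2πk) = 0.1679/(2π·48.5) = 5.509×10^-4 m·K/W
  R'_PVC = ln(0.00695/0.00440)/(2πk) = 0.4571/(2π·0.194) = 0.3750 m·K/W
  R'_HDPE = ln(0.00771/0.00695)/(2πk) = 0.1038/(2π·0.483) = 0.03420 m·K/W
ΣR = 5.509×10^-4 + 0.3750 + 0.03420 = 0.4098 m·K/W
Q' = ΔT/ΣR = (94.5 °C − 30.6 °C)/0.4098 = 156 W/m

Q' = 156 W/m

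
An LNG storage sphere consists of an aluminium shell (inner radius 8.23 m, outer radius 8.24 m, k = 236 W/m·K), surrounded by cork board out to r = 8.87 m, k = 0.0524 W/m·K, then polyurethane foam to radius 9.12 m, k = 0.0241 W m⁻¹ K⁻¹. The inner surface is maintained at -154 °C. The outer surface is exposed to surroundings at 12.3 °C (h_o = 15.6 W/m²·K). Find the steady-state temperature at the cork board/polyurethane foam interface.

T = -60.8 °C

Series thermal resistances, inner to outer:
  R_aluminium = (1/8.23 − 1/8.24)/(4πk) = 1.475×10^-4/(4π·236) = 4.972×10^-8 K/W
  R_cork board = (1/8.24 − 1/8.87)/(4πk) = 0.008620/(4π·0.0524) = 0.01309 K/W
  R_polyurethane foam = (1/8.87 − 1/9.12)/(4πk) = 0.003090/(4π·0.0241) = 0.01020 K/W
  R_conv,out = 1/(4πr²h) = 1/(4π·9.12²·15.6) = 6.133×10^-5 K/W
ΣR = 4.972×10^-8 + 0.01309 + 0.01020 + 6.133×10^-5 = 0.02335 K/W
Q = ΔT/ΣR = (-154 °C − 12.3 °C)/0.02335 = -7122 W
From the inner boundary to the cork board/polyurethane foam interface, ΣR_partial = 0.01309 K/W.
T_interface = T_in − Q·ΣR_partial = -154 °C − (-7122)(0.01309) = -60.8 °C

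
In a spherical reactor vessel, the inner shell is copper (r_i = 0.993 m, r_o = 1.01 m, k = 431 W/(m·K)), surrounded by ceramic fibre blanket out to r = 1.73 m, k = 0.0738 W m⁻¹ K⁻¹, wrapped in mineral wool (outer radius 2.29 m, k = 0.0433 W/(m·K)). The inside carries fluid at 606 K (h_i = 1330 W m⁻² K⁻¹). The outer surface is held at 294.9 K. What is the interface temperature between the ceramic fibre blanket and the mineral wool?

T = 410 K

Series thermal resistances, inner to outer:
  R_conv,in = 1/(4πr²h) = 1/(4π·0.993²·1330) = 6.068×10^-5 K/W
  R_copper = (1/0.993 − 1/1.01)/(4πk) = 0.01695/(4π·431) = 3.130×10^-6 K/W
  R_ceramic fibre blanket = (1/1.01 − 1/1.73)/(4πk) = 0.4121/(4π·0.0738) = 0.4443 K/W
  R_mineral wool = (1/1.73 − 1/2.29)/(4πk) = 0.1414/(4π·0.0433) = 0.2598 K/W
ΣR = 6.068×10^-5 + 3.130×10^-6 + 0.4443 + 0.2598 = 0.7042 K/W
Q = ΔT/ΣR = (606 K − 294.9 K)/0.7042 = 441.8 W
From the inner boundary to the ceramic fibre blanket/mineral wool interface, ΣR_partial = 0.4444 K/W.
T_interface = T_in − Q·ΣR_partial = 606 K − (441.8)(0.4444) = 410 K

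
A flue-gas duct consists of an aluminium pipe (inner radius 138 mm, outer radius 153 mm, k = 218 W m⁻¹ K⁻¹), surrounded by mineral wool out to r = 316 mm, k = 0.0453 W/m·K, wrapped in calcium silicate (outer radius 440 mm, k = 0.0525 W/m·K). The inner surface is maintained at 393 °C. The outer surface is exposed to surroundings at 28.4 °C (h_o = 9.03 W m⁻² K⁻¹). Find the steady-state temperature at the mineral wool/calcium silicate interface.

Treat each layer as a resistance in series:
  R'_aluminium = ln(0.153/0.138)/(2πk) = 0.1032/(2π·218) = 7.533×10^-5 m·K/W
  R'_mineral wool = ln(0.316/0.153)/(2πk) = 0.7253/(2π·0.0453) = 2.548 m·K/W
  R'_calcium silicate = ln(0.440/0.316)/(2πk) = 0.3310/(2π·0.0525) = 1.004 m·K/W
  R'_conv,out = 1/(2πr h) = 1/(2π·0.440·9.03) = 0.04006 m·K/W
ΣR = 7.533×10^-5 + 2.548 + 1.004 + 0.04006 = 3.592 m·K/W
Q' = ΔT/ΣR = (393 °C − 28.4 °C)/3.592 = 101.5 W/m
From the inner boundary to the mineral wool/calcium silicate interface, ΣR_partial = 2.548 m·K/W.
T_interface = T_in − Q'·ΣR_partial = 393 °C − (101.5)(2.548) = 134 °C

T = 134 °C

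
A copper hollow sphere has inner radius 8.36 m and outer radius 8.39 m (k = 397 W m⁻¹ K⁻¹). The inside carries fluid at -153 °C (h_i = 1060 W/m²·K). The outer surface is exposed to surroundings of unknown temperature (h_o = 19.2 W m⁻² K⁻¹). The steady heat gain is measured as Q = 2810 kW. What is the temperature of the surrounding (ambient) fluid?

Series resistances:
  R_conv,in = 1/(4πr²h) = 1/(4π·8.36²·1060) = 1.074×10^-6 K/W
  R_copper = (1/8.36 − 1/8.39)/(4πk) = 4.277×10^-4/(4π·397) = 8.573×10^-8 K/W
  R_conv,out = 1/(4πr²h) = 1/(4π·8.39²·19.2) = 5.888×10^-5 K/W
ΣR = 6.004×10^-5 K/W
ΔT = Q·ΣR = 2.81×10^6 × 6.004×10^-5 = 168.7 K
Heat flows inward, so T_out = T_in + ΔT = -153 + 168.7 = 15.7 °C

T_out = 15.7 °C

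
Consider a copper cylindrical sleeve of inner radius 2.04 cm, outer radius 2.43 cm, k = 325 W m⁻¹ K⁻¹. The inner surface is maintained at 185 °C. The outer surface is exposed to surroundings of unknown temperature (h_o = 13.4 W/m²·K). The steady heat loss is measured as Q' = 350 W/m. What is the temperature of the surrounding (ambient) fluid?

Series resistances:
  R'_copper = ln(0.0243/0.0204)/(2πk) = 0.1749/(2π·325) = 8.567×10^-5 m·K/W
  R'_conv,out = 1/(2πr h) = 1/(2π·0.0243·13.4) = 0.4888 m·K/W
ΣR = 0.4889 m·K/W
ΔT = Q'·ΣR = 350 × 0.4889 = 171.1 K
Heat flows outward, so T_out = T_in − ΔT = 185 − 171.1 = 13.9 °C

T_out = 13.9 °C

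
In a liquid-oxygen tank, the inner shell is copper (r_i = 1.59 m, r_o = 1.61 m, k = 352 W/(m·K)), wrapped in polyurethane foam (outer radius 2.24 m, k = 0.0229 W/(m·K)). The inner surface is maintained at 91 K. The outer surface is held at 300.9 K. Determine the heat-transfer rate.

Series thermal resistances, inner to outer:
  R_copper = (1/1.59 − 1/1.61)/(4πk) = 0.007813/(4π·352) = 1.766×10^-6 K/W
  R_polyurethane foam = (1/1.61 − 1/2.24)/(4πk) = 0.1747/(4π·0.0229) = 0.6070 K/W
ΣR = 1.766×10^-6 + 0.6070 = 0.6070 K/W
Q = ΔT/ΣR = (91 K − 300.9 K)/0.6070 = -346 W
(Negative Q ⇒ heat flows inward; heat gain = 346 W.)

Q = 346 W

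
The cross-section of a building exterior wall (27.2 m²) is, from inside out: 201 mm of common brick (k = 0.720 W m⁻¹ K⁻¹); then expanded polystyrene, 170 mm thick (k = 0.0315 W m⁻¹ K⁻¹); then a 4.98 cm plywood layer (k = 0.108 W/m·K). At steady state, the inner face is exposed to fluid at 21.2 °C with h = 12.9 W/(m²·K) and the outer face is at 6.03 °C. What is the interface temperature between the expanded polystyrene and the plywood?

Series thermal resistances, inner to outer:
  R_conv,in = 1/(hA) = 1/(12.9·27.2) = 0.002850 K/W
  R_common brick = L/(kA) = 0.201/(0.720·27.2) = 0.01026 K/W
  R_expanded polystyrene = L/(kA) = 0.170/(0.0315·27.2) = 0.1984 K/W
  R_plywood = L/(kA) = 0.0498/(0.108·27.2) = 0.01695 K/W
ΣR = 0.002850 + 0.01026 + 0.1984 + 0.01695 = 0.2285 K/W
Q = ΔT/ΣR = (21.2 °C − 6.03 °C)/0.2285 = 66.39 W
From the inner boundary to the expanded polystyrene/plywood interface, ΣR_partial = 0.2115 K/W.
T_interface = T_in − Q·ΣR_partial = 21.2 °C − (66.39)(0.2115) = 7.16 °C

T = 7.16 °C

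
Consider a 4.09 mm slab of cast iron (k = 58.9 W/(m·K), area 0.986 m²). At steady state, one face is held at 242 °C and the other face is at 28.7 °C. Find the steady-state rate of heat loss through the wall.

Q = 3030 kW

Q = kA·ΔT/L = 58.9 × 0.986 × |242 °C − 28.7 °C| / 0.00409 = 3.03×10^6 W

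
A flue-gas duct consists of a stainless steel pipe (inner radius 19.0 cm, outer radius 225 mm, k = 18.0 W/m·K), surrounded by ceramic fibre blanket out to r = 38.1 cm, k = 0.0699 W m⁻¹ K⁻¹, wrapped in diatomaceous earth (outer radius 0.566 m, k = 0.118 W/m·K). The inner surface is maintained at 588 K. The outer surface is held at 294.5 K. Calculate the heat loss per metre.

Q' = 169 W/m

Treat each layer as a resistance in series:
  R'_stainless steel = ln(0.225/0.190)/(2πk) = 0.1691/(2π·18.0) = 0.001495 m·K/W
  R'_ceramic fibre blanket = ln(0.381/0.225)/(2πk) = 0.5267/(2π·0.0699) = 1.199 m·K/W
  R'_diatomaceous earth = ln(0.566/0.381)/(2πk) = 0.3958/(2π·0.118) = 0.5338 m·K/W
ΣR = 0.001495 + 1.199 + 0.5338 = 1.734 m·K/W
Q' = ΔT/ΣR = (588 K − 294.5 K)/1.734 = 169 W/m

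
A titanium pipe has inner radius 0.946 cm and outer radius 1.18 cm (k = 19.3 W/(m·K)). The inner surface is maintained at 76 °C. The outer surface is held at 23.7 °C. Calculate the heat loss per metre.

Q' = 28.7 kW/m

Q' = 2πk·ΔT/ln(r₂/r₁) = 2π × 19.3 × 52.3 / ln(0.0118/0.00946) = 28700 W/m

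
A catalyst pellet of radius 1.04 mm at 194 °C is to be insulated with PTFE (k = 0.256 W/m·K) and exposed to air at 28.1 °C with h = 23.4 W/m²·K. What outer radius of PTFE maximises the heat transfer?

For a sphere, r_cr = 2k_ins/h = 2·0.256/23.4 = 0.0219 m = 2.19 cm

r_cr = 2.19 cm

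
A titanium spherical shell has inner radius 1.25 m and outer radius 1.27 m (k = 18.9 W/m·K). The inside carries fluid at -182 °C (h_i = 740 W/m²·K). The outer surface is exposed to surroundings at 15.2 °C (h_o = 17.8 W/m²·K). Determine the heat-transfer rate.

Q = 68.1 kW

Treat each layer as a resistance in series:
  R_conv,in = 1/(4πr²h) = 1/(4π·1.25²·740) = 6.882×10^-5 K/W
  R_titanium = (1/1.25 − 1/1.27)/(4πk) = 0.01260/(4π·18.9) = 5.305×10^-5 K/W
  R_conv,out = 1/(4πr²h) = 1/(4π·1.27²·17.8) = 0.002772 K/W
ΣR = 6.882×10^-5 + 5.305×10^-5 + 0.002772 = 0.002894 K/W
Q = ΔT/ΣR = (-182 °C − 15.2 °C)/0.002894 = -68100 W
(Negative Q ⇒ heat flows inward; heat gain = 68100 W.)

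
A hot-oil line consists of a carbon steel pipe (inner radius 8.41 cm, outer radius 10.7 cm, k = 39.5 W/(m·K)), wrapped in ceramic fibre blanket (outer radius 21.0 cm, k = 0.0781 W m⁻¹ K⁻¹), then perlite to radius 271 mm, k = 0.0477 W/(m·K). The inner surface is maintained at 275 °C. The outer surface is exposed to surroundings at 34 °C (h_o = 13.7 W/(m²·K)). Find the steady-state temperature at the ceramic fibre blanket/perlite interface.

T = 129 °C

Treat each layer as a resistance in series:
  R'_carbon steel = ln(0.107/0.0841)/(2πk) = 0.2408/(2π·39.5) = 9.703×10^-4 m·K/W
  R'_ceramic fibre blanket = ln(0.210/0.107)/(2πk) = 0.6743/(2π·0.0781) = 1.374 m·K/W
  R'_perlite = ln(0.271/0.210)/(2πk) = 0.2550/(2π·0.0477) = 0.8509 m·K/W
  R'_conv,out = 1/(2πr h) = 1/(2π·0.271·13.7) = 0.04287 m·K/W
ΣR = 9.703×10^-4 + 1.374 + 0.8509 + 0.04287 = 2.269 m·K/W
Q' = ΔT/ΣR = (275 °C − 34 °C)/2.269 = 106.2 W/m
From the inner boundary to the ceramic fibre blanket/perlite interface, ΣR_partial = 1.375 m·K/W.
T_interface = T_in − Q'·ΣR_partial = 275 °C − (106.2)(1.375) = 129 °C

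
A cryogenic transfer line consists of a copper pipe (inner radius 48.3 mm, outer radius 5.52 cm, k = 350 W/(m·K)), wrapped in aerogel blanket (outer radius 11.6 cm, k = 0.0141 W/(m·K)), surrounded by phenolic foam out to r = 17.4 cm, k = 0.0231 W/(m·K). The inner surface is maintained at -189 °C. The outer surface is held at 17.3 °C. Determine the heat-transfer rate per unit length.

Q' = 18.5 W/m

Treat each layer as a resistance in series:
  R'_copper = ln(0.0552/0.0483)/(2πk) = 0.1335/(2π·350) = 6.072×10^-5 m·K/W
  R'_aerogel blanket = ln(0.116/0.0552)/(2πk) = 0.7426/(2π·0.0141) = 8.382 m·K/W
  R'_phenolic foam = ln(0.174/0.116)/(2πk) = 0.4055/(2π·0.0231) = 2.794 m·K/W
ΣR = 6.072×10^-5 + 8.382 + 2.794 = 11.18 m·K/W
Q' = ΔT/ΣR = (-189 °C − 17.3 °C)/11.18 = -18.5 W/m
(Negative Q' ⇒ heat flows inward; heat gain = 18.5 W/m.)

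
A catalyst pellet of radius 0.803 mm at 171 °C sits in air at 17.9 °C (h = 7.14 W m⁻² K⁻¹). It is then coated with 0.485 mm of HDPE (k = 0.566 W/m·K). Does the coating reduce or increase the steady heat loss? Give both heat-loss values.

increases: 0.00886 → 0.0226 W

Critical radius for a sphere: r_cr = 2k/h = 0.159 m = 15.9 cm.
Outer radius after coating: r₂ = 8.03×10^-4 + 4.85×10^-4 = 0.001288 m.
Since r₁ < r_cr and r₂ ≤ r_cr, the coating moves toward the maximum at r_cr — heat loss rises.
Bare: R = 1/(4πr₁²h) = 17280 K/W; Q = 153.1/17280 = 0.00886 W.
Coated: R = R_cond + R_conv = 6784 K/W; Q = 153.1/6784 = 0.0226 W.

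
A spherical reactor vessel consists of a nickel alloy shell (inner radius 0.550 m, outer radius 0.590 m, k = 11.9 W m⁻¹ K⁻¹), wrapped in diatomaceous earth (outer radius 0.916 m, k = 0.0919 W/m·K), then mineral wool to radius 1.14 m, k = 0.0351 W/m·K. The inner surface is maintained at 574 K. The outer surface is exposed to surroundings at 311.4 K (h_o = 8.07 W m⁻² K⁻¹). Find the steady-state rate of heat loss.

Resistance network (inner→outer):
  R_nickel alloy = (1/0.550 − 1/0.590)/(4πk) = 0.1233/(4π·11.9) = 8.243×10^-4 K/W
  R_diatomaceous earth = (1/0.590 − 1/0.916)/(4πk) = 0.6032/(4π·0.0919) = 0.5223 K/W
  R_mineral wool = (1/0.916 − 1/1.14)/(4πk) = 0.2145/(4π·0.0351) = 0.4863 K/W
  R_conv,out = 1/(4πr²h) = 1/(4π·1.14²·8.07) = 0.007588 K/W
ΣR = 8.243×10^-4 + 0.5223 + 0.4863 + 0.007588 = 1.017 K/W
Q = ΔT/ΣR = (574 K − 311.4 K)/1.017 = 258 W

Q = 258 W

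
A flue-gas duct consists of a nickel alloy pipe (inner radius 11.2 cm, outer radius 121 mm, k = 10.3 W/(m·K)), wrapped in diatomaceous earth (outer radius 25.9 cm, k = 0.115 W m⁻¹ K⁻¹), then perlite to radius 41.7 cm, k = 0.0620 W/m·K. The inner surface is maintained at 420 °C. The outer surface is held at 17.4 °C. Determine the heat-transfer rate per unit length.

Q' = 177 W/m

Resistance network (inner→outer):
  R'_nickel alloy = ln(0.121/0.112)/(2πk) = 0.07729/(2π·10.3) = 0.001194 m·K/W
  R'_diatomaceous earth = ln(0.259/0.121)/(2πk) = 0.7610/(2π·0.115) = 1.053 m·K/W
  R'_perlite = ln(0.417/0.259)/(2πk) = 0.4763/(2π·0.0620) = 1.223 m·K/W
ΣR = 0.001194 + 1.053 + 1.223 = 2.277 m·K/W
Q' = ΔT/ΣR = (420 °C − 17.4 °C)/2.277 = 177 W/m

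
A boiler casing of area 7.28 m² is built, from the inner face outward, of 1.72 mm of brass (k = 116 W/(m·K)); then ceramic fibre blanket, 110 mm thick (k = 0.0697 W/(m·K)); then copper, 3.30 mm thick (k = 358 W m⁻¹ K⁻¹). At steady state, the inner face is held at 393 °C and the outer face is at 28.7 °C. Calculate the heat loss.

Q = 1680 W

Treat each layer as a resistance in series:
  R_brass = L/(kA) = 0.00172/(116·7.28) = 2.037×10^-6 K/W
  R_ceramic fibre blanket = L/(kA) = 0.110/(0.0697·7.28) = 0.2168 K/W
  R_copper = L/(kA) = 0.00330/(358·7.28) = 1.266×10^-6 K/W
ΣR = 2.037×10^-6 + 0.2168 + 1.266×10^-6 = 0.2168 K/W
Q = ΔT/ΣR = (393 °C − 28.7 °C)/0.2168 = 1680 W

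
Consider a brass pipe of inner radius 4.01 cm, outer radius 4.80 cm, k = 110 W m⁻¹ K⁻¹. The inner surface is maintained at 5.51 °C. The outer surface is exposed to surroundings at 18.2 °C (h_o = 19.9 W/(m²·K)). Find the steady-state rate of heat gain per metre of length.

Series thermal resistances, inner to outer:
  R'_brass = ln(0.0480/0.0401)/(2πk) = 0.1798/(2π·110) = 2.602×10^-4 m·K/W
  R'_conv,out = 1/(2πr h) = 1/(2π·0.0480·19.9) = 0.1666 m·K/W
ΣR = 2.602×10^-4 + 0.1666 = 0.1669 m·K/W
Q' = ΔT/ΣR = (5.51 °C − 18.2 °C)/0.1669 = -76.0 W/m
(Negative Q' ⇒ heat flows inward; heat gain = 76.0 W/m.)

Q' = 76.0 W/m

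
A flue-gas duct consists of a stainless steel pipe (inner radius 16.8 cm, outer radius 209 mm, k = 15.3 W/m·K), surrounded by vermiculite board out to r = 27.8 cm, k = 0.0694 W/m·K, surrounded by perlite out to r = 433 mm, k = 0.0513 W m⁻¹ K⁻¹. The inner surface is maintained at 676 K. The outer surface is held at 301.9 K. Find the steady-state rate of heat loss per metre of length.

Resistance network (inner→outer):
  R'_stainless steel = ln(0.209/0.168)/(2πk) = 0.2184/(2π·15.3) = 0.002272 m·K/W
  R'_vermiculite board = ln(0.278/0.209)/(2πk) = 0.2853/(2π·0.0694) = 0.6542 m·K/W
  R'_perlite = ln(0.433/0.278)/(2πk) = 0.4431/(2π·0.0513) = 1.375 m·K/W
ΣR = 0.002272 + 0.6542 + 1.375 = 2.031 m·K/W
Q' = ΔT/ΣR = (676 K − 301.9 K)/2.031 = 184 W/m

Q' = 184 W/m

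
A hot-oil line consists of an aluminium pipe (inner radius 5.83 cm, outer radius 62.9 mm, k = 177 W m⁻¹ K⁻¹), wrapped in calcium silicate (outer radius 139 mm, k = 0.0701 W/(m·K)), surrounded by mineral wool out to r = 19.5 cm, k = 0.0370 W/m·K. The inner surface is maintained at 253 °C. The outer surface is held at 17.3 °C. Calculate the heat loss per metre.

Q' = 72.4 W/m

Treat each layer as a resistance in series:
  R'_aluminium = ln(0.0629/0.0583)/(2πk) = 0.07594/(2π·177) = 6.829×10^-5 m·K/W
  R'_calcium silicate = ln(0.139/0.0629)/(2πk) = 0.7929/(2π·0.0701) = 1.800 m·K/W
  R'_mineral wool = ln(0.195/0.139)/(2πk) = 0.3385/(2π·0.0370) = 1.456 m·K/W
ΣR = 6.829×10^-5 + 1.800 + 1.456 = 3.256 m·K/W
Q' = ΔT/ΣR = (253 °C − 17.3 °C)/3.256 = 72.4 W/m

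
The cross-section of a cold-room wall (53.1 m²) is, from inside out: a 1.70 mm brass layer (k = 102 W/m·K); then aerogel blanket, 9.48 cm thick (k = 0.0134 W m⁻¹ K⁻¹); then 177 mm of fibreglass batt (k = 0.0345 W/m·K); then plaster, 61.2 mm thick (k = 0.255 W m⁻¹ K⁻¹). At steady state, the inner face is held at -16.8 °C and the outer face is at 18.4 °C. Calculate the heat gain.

Q = 150 W

Treat each layer as a resistance in series:
  R_brass = L/(kA) = 0.00170/(102·53.1) = 3.139×10^-7 K/W
  R_aerogel blanket = L/(kA) = 0.0948/(0.0134·53.1) = 0.1332 K/W
  R_fibreglass batt = L/(kA) = 0.177/(0.0345·53.1) = 0.09662 K/W
  R_plaster = L/(kA) = 0.0612/(0.255·53.1) = 0.004520 K/W
ΣR = 3.139×10^-7 + 0.1332 + 0.09662 + 0.004520 = 0.2343 K/W
Q = ΔT/ΣR = (-16.8 °C − 18.4 °C)/0.2343 = -150 W
(Negative Q ⇒ heat flows inward; heat gain = 150 W.)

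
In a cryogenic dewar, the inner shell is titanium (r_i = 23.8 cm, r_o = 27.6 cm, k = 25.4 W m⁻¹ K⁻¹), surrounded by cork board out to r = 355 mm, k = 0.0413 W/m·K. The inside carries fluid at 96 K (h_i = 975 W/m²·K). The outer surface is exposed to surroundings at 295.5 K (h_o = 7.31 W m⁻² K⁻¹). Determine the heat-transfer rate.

Q = 121 W

Series thermal resistances, inner to outer:
  R_conv,in = 1/(4πr²h) = 1/(4π·0.238²·975) = 0.001441 K/W
  R_titanium = (1/0.238 − 1/0.276)/(4πk) = 0.5785/(4π·25.4) = 0.001812 K/W
  R_cork board = (1/0.276 − 1/0.355)/(4πk) = 0.8063/(4π·0.0413) = 1.554 K/W
  R_conv,out = 1/(4πr²h) = 1/(4π·0.355²·7.31) = 0.08638 K/W
ΣR = 0.001441 + 0.001812 + 1.554 + 0.08638 = 1.644 K/W
Q = ΔT/ΣR = (96 K − 295.5 K)/1.644 = -121 W
(Negative Q ⇒ heat flows inward; heat gain = 121 W.)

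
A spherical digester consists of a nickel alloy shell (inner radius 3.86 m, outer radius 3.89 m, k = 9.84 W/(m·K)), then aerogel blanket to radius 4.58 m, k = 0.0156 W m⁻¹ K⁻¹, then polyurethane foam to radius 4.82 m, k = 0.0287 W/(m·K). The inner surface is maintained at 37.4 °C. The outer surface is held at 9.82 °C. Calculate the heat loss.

Q = 121 W

Treat each layer as a resistance in series:
  R_nickel alloy = (1/3.86 − 1/3.89)/(4πk) = 0.001998/(4π·9.84) = 1.616×10^-5 K/W
  R_aerogel blanket = (1/3.89 − 1/4.58)/(4πk) = 0.03873/(4π·0.0156) = 0.1976 K/W
  R_polyurethane foam = (1/4.58 − 1/4.82)/(4πk) = 0.01087/(4π·0.0287) = 0.03014 K/W
ΣR = 1.616×10^-5 + 0.1976 + 0.03014 = 0.2278 K/W
Q = ΔT/ΣR = (37.4 °C − 9.82 °C)/0.2278 = 121 W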